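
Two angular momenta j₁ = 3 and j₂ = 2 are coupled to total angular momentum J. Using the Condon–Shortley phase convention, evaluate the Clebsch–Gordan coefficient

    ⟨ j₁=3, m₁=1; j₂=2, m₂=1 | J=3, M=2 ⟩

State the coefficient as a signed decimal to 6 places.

√[7·2!4!2!/9! · 4!2!3!1!5!1!] = √(64)
  +(−1)^1/∏(1,1,1,2,3,0)! = -1/12  (running -1/12)
  +(−1)^2/∏(2,0,0,1,4,1)! = 1/48  (running -1/16)
⟨..|..⟩ = √(64)·(-1/16) = -0.500000

−√(1/4) ≈ -0.500000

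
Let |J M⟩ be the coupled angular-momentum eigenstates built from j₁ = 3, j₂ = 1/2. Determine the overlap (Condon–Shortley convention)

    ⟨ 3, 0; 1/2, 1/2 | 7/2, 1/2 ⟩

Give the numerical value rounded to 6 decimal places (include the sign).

j₁+j₂−J=0  J+j₁−j₂=6  J−j₁+j₂=1  j₁+j₂+J+1=8
(j₁±m₁, j₂±m₂, J±M) = (3,3,1,0,4,3)
P² = 5184/7
sum k=0..0:
  [0] +1/36 = 1/36
S = 1/36
C² = P²·S² = 4/7 ; C = +0.755929

+√(4/7) = +0.755929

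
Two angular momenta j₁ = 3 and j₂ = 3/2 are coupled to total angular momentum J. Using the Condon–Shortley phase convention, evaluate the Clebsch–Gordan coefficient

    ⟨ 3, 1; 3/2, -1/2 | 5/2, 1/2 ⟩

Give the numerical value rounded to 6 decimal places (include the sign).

√[6·2!4!1!/8! · 4!2!1!2!3!2!] = √(288/35)
  +(−1)^0/∏(0,2,2,1,2,0)! = 1/8  (running 1/8)
  +(−1)^1/∏(1,1,1,0,3,1)! = -1/6  (running -1/24)
⟨..|..⟩ = √(288/35)·(-1/24) = -0.119523

−√(1/70) ≈ -0.119523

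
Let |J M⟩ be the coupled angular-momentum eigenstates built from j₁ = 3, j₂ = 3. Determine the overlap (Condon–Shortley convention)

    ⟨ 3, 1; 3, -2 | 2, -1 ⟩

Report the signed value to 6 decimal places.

-0.422577  (= −√(5/28))

√[5·4!2!2!/9! · 4!2!1!5!1!3!] = √(320/7)
  +(−1)^0/∏(0,4,2,1,0,1)! = 1/48  (running 1/48)
  +(−1)^1/∏(1,3,1,0,1,2)! = -1/12  (running -1/16)
⟨..|..⟩ = √(320/7)·(-1/16) = -0.422577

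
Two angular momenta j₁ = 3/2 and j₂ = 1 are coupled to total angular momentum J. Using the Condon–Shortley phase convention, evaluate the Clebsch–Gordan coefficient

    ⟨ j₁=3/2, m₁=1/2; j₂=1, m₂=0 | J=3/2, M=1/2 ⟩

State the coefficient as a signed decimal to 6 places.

+0.258199

j₁+j₂−J=1  J+j₁−j₂=2  J−j₁+j₂=1  j₁+j₂+J+1=5
(j₁±m₁, j₂±m₂, J±M) = (2,1,1,1,2,1)
P² = 4/15
sum k=0..1:
  [0] +1/1 = 1
  [1] −1/2 = -1/2
S = 1/2
C² = P²·S² = 1/15 ; C = +0.258199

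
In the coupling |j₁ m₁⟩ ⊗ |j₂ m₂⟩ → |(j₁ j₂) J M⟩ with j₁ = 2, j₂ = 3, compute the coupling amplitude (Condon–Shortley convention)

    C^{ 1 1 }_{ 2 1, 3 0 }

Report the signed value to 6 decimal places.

√[3·4!0!2!/7! · 3!1!3!3!2!0!] = √(432/35)
  +(−1)^1/∏(1,3,0,2,0,0)! = -1/12  (running -1/12)
⟨..|..⟩ = √(432/35)·(-1/12) = -0.292770

−√(3/35) = -0.292770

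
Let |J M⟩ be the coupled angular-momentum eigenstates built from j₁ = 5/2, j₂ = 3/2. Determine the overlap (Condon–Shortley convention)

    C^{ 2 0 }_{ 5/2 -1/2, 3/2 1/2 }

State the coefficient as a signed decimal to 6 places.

-0.267261  (= −√(1/14))

√[5·2!3!1!/7! · 2!3!2!1!2!2!] = √(8/7)
  +(−1)^1/∏(1,1,2,1,1,0)! = -1/2  (running -1/2)
  +(−1)^2/∏(2,0,1,0,2,1)! = 1/4  (running -1/4)
⟨..|..⟩ = √(8/7)·(-1/4) = -0.267261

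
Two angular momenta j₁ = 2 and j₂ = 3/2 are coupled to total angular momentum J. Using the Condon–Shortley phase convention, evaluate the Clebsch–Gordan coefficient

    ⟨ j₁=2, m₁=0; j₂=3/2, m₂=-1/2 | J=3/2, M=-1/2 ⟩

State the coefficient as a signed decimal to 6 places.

triangle: 2!×2!×1!/6! = 4/720
(j±m)!: 2!×2!×1!×2!×1!×2! = 16
prefactor² = (2J+1)×Δ×N² = 16/45
  k=0: +1/(0!×2!×2!×1!×0!×0!) = 1/4
  k=1: −1/(1!×1!×1!×0!×1!×1!) = -1
Σ = -3/4  ⇒  CG² = 16/45×(-3/4)² = 1/5
CG = −√(1/5) = -0.447214

−√(1/5) = -0.447214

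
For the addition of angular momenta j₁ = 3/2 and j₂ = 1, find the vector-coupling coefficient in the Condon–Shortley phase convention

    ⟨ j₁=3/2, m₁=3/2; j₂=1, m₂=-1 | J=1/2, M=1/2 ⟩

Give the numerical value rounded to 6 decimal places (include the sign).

+0.707107  (= +√(1/2))

triangle: 2!*1!*0!/4! = 2/24
(j±m)!: 3!*0!*0!*2!*1!*0! = 12
prefactor² = (2J+1)*Δ*N² = 2
  k=0: +1/(0!*2!*0!*0!*1!*0!) = 1/2
Σ = 1/2  ⇒  CG² = 2*1/2² = 1/2
CG = +√(1/2) = +0.707107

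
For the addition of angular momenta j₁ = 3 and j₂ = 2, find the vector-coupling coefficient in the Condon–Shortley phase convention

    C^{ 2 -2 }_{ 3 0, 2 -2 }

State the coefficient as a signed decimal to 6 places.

+√(1/14) ≈ +0.267261

√[5·3!3!1!/8! · 3!3!0!4!0!4!] = √(648/7)
  +(−1)^0/∏(0,3,3,0,0,1)! = 1/36  (running 1/36)
⟨..|..⟩ = √(648/7)·(1/36) = +0.267261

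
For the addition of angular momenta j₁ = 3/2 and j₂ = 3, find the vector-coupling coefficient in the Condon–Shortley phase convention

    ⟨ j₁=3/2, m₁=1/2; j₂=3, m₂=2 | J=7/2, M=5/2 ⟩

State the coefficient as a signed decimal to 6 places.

-0.377964

triangle: 1!·2!·5!/9! = 240/362880
(j±m)!: 2!·1!·5!·1!·6!·1! = 172800
prefactor² = (2J+1)·Δ·N² = 6400/7
  k=0: +1/(0!·1!·1!·5!·1!·0!) = 1/120
  k=1: −1/(1!·0!·0!·4!·2!·1!) = -1/48
Σ = -1/80  ⇒  CG² = 6400/7·(-1/80)² = 1/7
CG = −√(1/7) = -0.377964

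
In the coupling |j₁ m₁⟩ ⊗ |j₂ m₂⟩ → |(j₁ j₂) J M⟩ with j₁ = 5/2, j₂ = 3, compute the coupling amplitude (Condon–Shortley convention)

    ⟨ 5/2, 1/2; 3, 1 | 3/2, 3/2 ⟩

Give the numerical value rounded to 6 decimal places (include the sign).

+0.507093

√[4·4!1!2!/8! · 3!2!4!2!3!0!] = √(576/35)
  +(−1)^2/∏(2,2,0,2,1,0)! = 1/8  (running 1/8)
⟨..|..⟩ = √(576/35)·(1/8) = +0.507093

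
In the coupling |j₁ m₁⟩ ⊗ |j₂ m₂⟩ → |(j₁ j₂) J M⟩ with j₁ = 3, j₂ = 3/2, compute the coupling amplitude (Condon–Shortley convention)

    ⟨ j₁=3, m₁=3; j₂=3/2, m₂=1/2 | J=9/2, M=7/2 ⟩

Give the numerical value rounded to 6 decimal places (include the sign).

j₁+j₂−J=0  J+j₁−j₂=6  J−j₁+j₂=3  j₁+j₂+J+1=10
(j₁±m₁, j₂±m₂, J±M) = (6,0,2,1,8,1)
P² = 691200
sum k=0..0:
  [0] +1/1440 = 1/1440
S = 1/1440
C² = P²·S² = 1/3 ; C = +0.577350

+0.577350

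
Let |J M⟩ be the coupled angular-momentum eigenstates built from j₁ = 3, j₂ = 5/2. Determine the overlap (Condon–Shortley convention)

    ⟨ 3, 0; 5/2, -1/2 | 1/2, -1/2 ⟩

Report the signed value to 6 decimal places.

triangle: 5!·1!·0!/7! = 120/5040
(j±m)!: 3!·3!·2!·3!·0!·1! = 432
prefactor² = (2J+1)·Δ·N² = 144/7
  k=2: +1/(2!·3!·1!·0!·0!·0!) = 1/12
Σ = 1/12  ⇒  CG² = 144/7·1/12² = 1/7
CG = +√(1/7) = +0.377964

+0.377964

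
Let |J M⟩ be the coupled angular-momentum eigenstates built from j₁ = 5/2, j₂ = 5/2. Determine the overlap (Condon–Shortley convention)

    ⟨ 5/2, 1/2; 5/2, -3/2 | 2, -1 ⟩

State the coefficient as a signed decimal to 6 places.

√[5·3!2!2!/8! · 3!2!1!4!1!3!] = √(36/7)
  +(−1)^0/∏(0,3,2,1,0,1)! = 1/12  (running 1/12)
  +(−1)^1/∏(1,2,1,0,1,2)! = -1/4  (running -1/6)
⟨..|..⟩ = √(36/7)·(-1/6) = -0.377964

-0.377964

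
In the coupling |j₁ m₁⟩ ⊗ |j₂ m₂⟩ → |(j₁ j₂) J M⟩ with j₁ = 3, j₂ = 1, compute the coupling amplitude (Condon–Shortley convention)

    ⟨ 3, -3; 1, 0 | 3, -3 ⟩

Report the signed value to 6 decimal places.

√[7·1!5!1!/8! · 0!6!1!1!0!6!] = √(10800)
  +(−1)^1/∏(1,0,5,0,0,1)! = -1/120  (running -1/120)
⟨..|..⟩ = √(10800)·(-1/120) = -0.866025

-0.866025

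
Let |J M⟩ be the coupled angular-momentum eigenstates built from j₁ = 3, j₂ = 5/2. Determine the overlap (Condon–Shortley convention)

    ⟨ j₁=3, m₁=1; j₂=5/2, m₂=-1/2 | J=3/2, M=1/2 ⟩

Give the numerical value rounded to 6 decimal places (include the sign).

-0.097590  (= −√(1/105))

j₁+j₂−J=4  J+j₁−j₂=2  J−j₁+j₂=1  j₁+j₂+J+1=8
(j₁±m₁, j₂±m₂, J±M) = (4,2,2,3,2,1)
P² = 192/35
sum k=1..2:
  [1] −1/6 = -1/6
  [2] +1/8 = 1/8
S = -1/24
C² = P²·S² = 1/105 ; C = -0.097590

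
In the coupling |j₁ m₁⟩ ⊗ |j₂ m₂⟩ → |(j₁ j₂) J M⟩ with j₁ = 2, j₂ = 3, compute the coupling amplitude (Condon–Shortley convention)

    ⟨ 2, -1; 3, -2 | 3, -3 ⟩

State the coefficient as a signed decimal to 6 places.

triangle: 2!*2!*4!/9! = 96/362880
(j±m)!: 1!*3!*1!*5!*0!*6! = 518400
prefactor² = (2J+1)*Δ*N² = 960
  k=1: −1/(1!*1!*2!*0!*0!*4!) = -1/48
Σ = -1/48  ⇒  CG² = 960*(-1/48)² = 5/12
CG = −√(5/12) = -0.645497

−√(5/12) = -0.645497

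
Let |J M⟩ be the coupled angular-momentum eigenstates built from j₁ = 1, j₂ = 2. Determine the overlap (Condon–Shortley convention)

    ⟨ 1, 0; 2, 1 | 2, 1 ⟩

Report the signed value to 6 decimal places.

triangle: 1!*1!*3!/6! = 6/720
(j±m)!: 1!*1!*3!*1!*3!*1! = 36
prefactor² = (2J+1)*Δ*N² = 3/2
  k=0: +1/(0!*1!*1!*3!*0!*0!) = 1/6
  k=1: −1/(1!*0!*0!*2!*1!*1!) = -1/2
Σ = -1/3  ⇒  CG² = 3/2*(-1/3)² = 1/6
CG = −√(1/6) = -0.408248

−√(1/6) ≈ -0.408248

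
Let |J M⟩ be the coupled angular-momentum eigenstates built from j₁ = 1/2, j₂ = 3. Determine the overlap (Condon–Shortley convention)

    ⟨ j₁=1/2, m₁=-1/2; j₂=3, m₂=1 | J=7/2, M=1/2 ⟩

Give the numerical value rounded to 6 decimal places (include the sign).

+√(3/7) ≈ +0.654654

j₁+j₂−J=0  J+j₁−j₂=1  J−j₁+j₂=6  j₁+j₂+J+1=8
(j₁±m₁, j₂±m₂, J±M) = (0,1,4,2,4,3)
P² = 6912/7
sum k=0..0:
  [0] +1/48 = 1/48
S = 1/48
C² = P²·S² = 3/7 ; C = +0.654654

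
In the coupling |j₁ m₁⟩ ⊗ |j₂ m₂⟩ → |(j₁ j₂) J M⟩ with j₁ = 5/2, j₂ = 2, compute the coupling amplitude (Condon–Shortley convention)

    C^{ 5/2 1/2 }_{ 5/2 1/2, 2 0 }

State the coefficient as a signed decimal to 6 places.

j₁+j₂−J=2  J+j₁−j₂=3  J−j₁+j₂=2  j₁+j₂+J+1=8
(j₁±m₁, j₂±m₂, J±M) = (3,2,2,2,3,2)
P² = 72/35
sum k=0..2:
  [0] +1/8 = 1/8
  [1] −1/2 = -1/2
  [2] +1/24 = 1/24
S = -1/3
C² = P²·S² = 8/35 ; C = -0.478091

-0.478091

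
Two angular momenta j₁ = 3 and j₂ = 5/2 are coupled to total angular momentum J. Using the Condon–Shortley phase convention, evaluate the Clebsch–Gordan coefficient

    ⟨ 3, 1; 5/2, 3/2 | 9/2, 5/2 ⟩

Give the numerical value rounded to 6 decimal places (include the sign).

−√(10/99) = -0.317821

√[10·1!5!4!/11! · 4!2!4!1!7!2!] = √(92160/11)
  +(−1)^0/∏(0,1,2,4,3,0)! = 1/288  (running 1/288)
  +(−1)^1/∏(1,0,1,3,4,1)! = -1/144  (running -1/288)
⟨..|..⟩ = √(92160/11)·(-1/288) = -0.317821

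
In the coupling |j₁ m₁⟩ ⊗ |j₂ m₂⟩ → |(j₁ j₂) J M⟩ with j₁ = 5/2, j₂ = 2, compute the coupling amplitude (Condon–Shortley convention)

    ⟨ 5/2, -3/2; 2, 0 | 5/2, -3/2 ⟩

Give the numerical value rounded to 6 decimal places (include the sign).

triangle: 2!×3!×2!/8! = 24/40320
(j±m)!: 1!×4!×2!×2!×1!×4! = 2304
prefactor² = (2J+1)×Δ×N² = 288/35
  k=1: −1/(1!×1!×3!×1!×0!×1!) = -1/6
  k=2: +1/(2!×0!×2!×0!×1!×2!) = 1/8
Σ = -1/24  ⇒  CG² = 288/35×(-1/24)² = 1/70
CG = −√(1/70) = -0.119523

-0.119523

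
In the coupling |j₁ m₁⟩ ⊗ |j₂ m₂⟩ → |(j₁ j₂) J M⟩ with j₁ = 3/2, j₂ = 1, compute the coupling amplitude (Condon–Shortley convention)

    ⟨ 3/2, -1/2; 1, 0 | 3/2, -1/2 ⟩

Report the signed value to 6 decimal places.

-0.258199

triangle: 1!×2!×1!/5! = 2/120
(j±m)!: 1!×2!×1!×1!×1!×2! = 4
prefactor² = (2J+1)×Δ×N² = 4/15
  k=0: +1/(0!×1!×2!×1!×0!×0!) = 1/2
  k=1: −1/(1!×0!×1!×0!×1!×1!) = -1
Σ = -1/2  ⇒  CG² = 4/15×(-1/2)² = 1/15
CG = −√(1/15) = -0.258199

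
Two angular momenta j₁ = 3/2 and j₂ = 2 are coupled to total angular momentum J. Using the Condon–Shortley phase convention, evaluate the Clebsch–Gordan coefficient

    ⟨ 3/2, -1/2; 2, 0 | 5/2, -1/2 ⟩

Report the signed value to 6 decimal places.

−√(3/35) ≈ -0.292770

j₁+j₂−J=1  J+j₁−j₂=2  J−j₁+j₂=3  j₁+j₂+J+1=7
(j₁±m₁, j₂±m₂, J±M) = (1,2,2,2,2,3)
P² = 48/35
sum k=0..1:
  [0] +1/4 = 1/4
  [1] −1/2 = -1/2
S = -1/4
C² = P²·S² = 3/35 ; C = -0.292770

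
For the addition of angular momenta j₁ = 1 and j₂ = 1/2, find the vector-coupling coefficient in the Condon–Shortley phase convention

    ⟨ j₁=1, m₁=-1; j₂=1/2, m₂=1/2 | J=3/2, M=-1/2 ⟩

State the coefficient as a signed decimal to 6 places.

j₁+j₂−J=0  J+j₁−j₂=2  J−j₁+j₂=1  j₁+j₂+J+1=4
(j₁±m₁, j₂±m₂, J±M) = (0,2,1,0,1,2)
P² = 4/3
sum k=0..0:
  [0] +1/2 = 1/2
S = 1/2
C² = P²·S² = 1/3 ; C = +0.577350

+√(1/3) = +0.577350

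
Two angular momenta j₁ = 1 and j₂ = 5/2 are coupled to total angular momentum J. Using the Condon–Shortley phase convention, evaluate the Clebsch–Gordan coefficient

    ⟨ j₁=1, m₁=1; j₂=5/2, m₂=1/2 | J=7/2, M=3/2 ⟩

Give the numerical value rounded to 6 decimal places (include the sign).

j₁+j₂−J=0  J+j₁−j₂=2  J−j₁+j₂=5  j₁+j₂+J+1=8
(j₁±m₁, j₂±m₂, J±M) = (2,0,3,2,5,2)
P² = 1920/7
sum k=0..0:
  [0] +1/24 = 1/24
S = 1/24
C² = P²·S² = 10/21 ; C = +0.690066

+0.690066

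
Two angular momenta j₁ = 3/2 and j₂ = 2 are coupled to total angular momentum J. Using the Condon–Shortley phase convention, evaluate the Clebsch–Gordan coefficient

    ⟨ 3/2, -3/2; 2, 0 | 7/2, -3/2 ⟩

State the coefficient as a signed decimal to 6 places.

+√(2/7) = +0.534522

j₁+j₂−J=0  J+j₁−j₂=3  J−j₁+j₂=4  j₁+j₂+J+1=8
(j₁±m₁, j₂±m₂, J±M) = (0,3,2,2,2,5)
P² = 1152/7
sum k=0..0:
  [0] +1/24 = 1/24
S = 1/24
C² = P²·S² = 2/7 ; C = +0.534522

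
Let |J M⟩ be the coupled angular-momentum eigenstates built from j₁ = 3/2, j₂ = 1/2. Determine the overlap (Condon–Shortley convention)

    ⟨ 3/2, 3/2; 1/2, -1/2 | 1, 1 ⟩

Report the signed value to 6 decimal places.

+0.866025  (= +√(3/4))

j₁+j₂−J=1  J+j₁−j₂=2  J−j₁+j₂=0  j₁+j₂+J+1=4
(j₁±m₁, j₂±m₂, J±M) = (3,0,0,1,2,0)
P² = 3
sum k=0..0:
  [0] +1/2 = 1/2
S = 1/2
C² = P²·S² = 3/4 ; C = +0.866025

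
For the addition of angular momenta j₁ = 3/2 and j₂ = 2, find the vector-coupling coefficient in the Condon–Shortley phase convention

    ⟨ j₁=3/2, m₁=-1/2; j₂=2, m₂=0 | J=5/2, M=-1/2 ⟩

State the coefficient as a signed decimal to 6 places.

√[6·1!2!3!/7! · 1!2!2!2!2!3!] = √(48/35)
  +(−1)^0/∏(0,1,2,2,0,1)! = 1/4  (running 1/4)
  +(−1)^1/∏(1,0,1,1,1,2)! = -1/2  (running -1/4)
⟨..|..⟩ = √(48/35)·(-1/4) = -0.292770

−√(3/35) = -0.292770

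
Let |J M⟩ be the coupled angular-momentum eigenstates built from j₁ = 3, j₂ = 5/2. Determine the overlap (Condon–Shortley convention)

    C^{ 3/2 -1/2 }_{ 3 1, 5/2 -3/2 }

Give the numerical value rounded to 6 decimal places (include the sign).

triangle: 4!*2!*1!/8! = 48/40320
(j±m)!: 4!*2!*1!*4!*1!*2! = 2304
prefactor² = (2J+1)*Δ*N² = 384/35
  k=0: +1/(0!*4!*2!*1!*0!*0!) = 1/48
  k=1: −1/(1!*3!*1!*0!*1!*1!) = -1/6
Σ = -7/48  ⇒  CG² = 384/35*(-7/48)² = 7/30
CG = −√(7/30) = -0.483046

-0.483046  (= −√(7/30))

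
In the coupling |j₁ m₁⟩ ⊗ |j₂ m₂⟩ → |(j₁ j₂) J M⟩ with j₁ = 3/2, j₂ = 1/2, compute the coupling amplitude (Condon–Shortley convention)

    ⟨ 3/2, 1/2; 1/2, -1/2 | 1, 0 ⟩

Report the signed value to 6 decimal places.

+0.707107

√[3·1!2!0!/4! · 2!1!0!1!1!1!] = √(1/2)
  +(−1)^0/∏(0,1,1,0,1,0)! = 1  (running 1)
⟨..|..⟩ = √(1/2)·(1) = +0.707107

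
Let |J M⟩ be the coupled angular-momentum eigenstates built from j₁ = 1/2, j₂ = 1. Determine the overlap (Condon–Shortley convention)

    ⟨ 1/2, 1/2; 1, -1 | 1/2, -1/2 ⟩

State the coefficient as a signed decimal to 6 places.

+√(2/3) ≈ +0.816497

j₁+j₂−J=1  J+j₁−j₂=0  J−j₁+j₂=1  j₁+j₂+J+1=3
(j₁±m₁, j₂±m₂, J±M) = (1,0,0,2,0,1)
P² = 2/3
sum k=0..0:
  [0] +1/1 = 1
S = 1
C² = P²·S² = 2/3 ; C = +0.816497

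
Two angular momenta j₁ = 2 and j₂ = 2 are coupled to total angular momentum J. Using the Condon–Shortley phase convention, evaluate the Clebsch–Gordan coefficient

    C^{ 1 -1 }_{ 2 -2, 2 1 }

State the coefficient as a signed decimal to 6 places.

√[3·3!1!1!/6! · 0!4!3!1!0!2!] = √(36/5)
  +(−1)^3/∏(3,0,1,0,0,1)! = -1/6  (running -1/6)
⟨..|..⟩ = √(36/5)·(-1/6) = -0.447214

-0.447214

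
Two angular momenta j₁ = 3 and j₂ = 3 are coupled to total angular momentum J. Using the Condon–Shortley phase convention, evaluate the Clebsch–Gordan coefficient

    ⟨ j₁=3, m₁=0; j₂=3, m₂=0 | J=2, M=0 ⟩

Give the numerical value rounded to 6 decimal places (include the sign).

+√(4/21) ≈ +0.436436

j₁+j₂−J=4  J+j₁−j₂=2  J−j₁+j₂=2  j₁+j₂+J+1=9
(j₁±m₁, j₂±m₂, J±M) = (3,3,3,3,2,2)
P² = 48/7
sum k=1..3:
  [1] −1/24 = -1/24
  [2] +1/4 = 1/4
  [3] −1/24 = -1/24
S = 1/6
C² = P²·S² = 4/21 ; C = +0.436436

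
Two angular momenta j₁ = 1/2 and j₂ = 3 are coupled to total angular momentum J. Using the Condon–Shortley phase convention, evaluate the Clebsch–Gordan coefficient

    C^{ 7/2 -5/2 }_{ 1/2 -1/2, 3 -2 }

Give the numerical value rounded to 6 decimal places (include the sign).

+√(6/7) = +0.925820

triangle: 0!*1!*6!/8! = 720/40320
(j±m)!: 0!*1!*1!*5!*1!*6! = 86400
prefactor² = (2J+1)*Δ*N² = 86400/7
  k=0: +1/(0!*0!*1!*1!*0!*5!) = 1/120
Σ = 1/120  ⇒  CG² = 86400/7*1/120² = 6/7
CG = +√(6/7) = +0.925820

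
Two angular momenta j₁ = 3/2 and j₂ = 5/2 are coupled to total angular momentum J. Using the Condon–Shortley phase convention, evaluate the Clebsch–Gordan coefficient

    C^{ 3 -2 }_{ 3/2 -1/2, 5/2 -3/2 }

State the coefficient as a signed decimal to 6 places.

triangle: 1!*2!*4!/8! = 48/40320
(j±m)!: 1!*2!*1!*4!*1!*5! = 5760
prefactor² = (2J+1)*Δ*N² = 48
  k=0: +1/(0!*1!*2!*1!*0!*3!) = 1/12
  k=1: −1/(1!*0!*1!*0!*1!*4!) = -1/24
Σ = 1/24  ⇒  CG² = 48*1/24² = 1/12
CG = +√(1/12) = +0.288675

+0.288675  (= +√(1/12))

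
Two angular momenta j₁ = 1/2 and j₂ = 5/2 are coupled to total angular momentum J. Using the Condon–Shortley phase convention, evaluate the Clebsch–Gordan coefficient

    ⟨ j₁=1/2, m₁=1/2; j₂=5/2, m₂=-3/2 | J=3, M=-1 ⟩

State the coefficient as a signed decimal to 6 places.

√[7·0!1!5!/7! · 1!0!1!4!2!4!] = √(192)
  +(−1)^0/∏(0,0,0,1,1,4)! = 1/24  (running 1/24)
⟨..|..⟩ = √(192)·(1/24) = +0.577350

+0.577350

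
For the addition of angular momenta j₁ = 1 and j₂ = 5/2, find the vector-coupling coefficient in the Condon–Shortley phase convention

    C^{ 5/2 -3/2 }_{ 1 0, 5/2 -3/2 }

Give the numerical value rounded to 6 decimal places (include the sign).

triangle: 1!×1!×4!/7! = 24/5040
(j±m)!: 1!×1!×1!×4!×1!×4! = 576
prefactor² = (2J+1)×Δ×N² = 576/35
  k=0: +1/(0!×1!×1!×1!×0!×3!) = 1/6
  k=1: −1/(1!×0!×0!×0!×1!×4!) = -1/24
Σ = 1/8  ⇒  CG² = 576/35×1/8² = 9/35
CG = +√(9/35) = +0.507093

+0.507093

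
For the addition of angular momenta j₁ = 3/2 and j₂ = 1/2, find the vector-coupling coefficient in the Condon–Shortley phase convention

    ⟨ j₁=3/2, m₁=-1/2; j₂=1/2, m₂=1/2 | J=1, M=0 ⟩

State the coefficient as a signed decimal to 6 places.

-0.707107  (= −√(1/2))

j₁+j₂−J=1  J+j₁−j₂=2  J−j₁+j₂=0  j₁+j₂+J+1=4
(j₁±m₁, j₂±m₂, J±M) = (1,2,1,0,1,1)
P² = 1/2
sum k=1..1:
  [1] −1/1 = -1
S = -1
C² = P²·S² = 1/2 ; C = -0.707107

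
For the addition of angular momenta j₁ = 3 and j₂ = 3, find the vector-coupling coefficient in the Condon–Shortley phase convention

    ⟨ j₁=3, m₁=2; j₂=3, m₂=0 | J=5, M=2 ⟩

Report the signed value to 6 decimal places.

j₁+j₂−J=1  J+j₁−j₂=5  J−j₁+j₂=5  j₁+j₂+J+1=12
(j₁±m₁, j₂±m₂, J±M) = (5,1,3,3,7,3)
P² = 43200
sum k=0..1:
  [0] +1/288 = 1/288
  [1] −1/1440 = -1/1440
S = 1/360
C² = P²·S² = 1/3 ; C = +0.577350

+√(1/3) ≈ +0.577350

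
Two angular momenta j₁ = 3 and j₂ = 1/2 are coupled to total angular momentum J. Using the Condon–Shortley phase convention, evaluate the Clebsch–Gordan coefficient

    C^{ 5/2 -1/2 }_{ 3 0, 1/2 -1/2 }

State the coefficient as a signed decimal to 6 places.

triangle: 1!*5!*0!/7! = 120/5040
(j±m)!: 3!*3!*0!*1!*2!*3! = 432
prefactor² = (2J+1)*Δ*N² = 432/7
  k=0: +1/(0!*1!*3!*0!*2!*0!) = 1/12
Σ = 1/12  ⇒  CG² = 432/7*1/12² = 3/7
CG = +√(3/7) = +0.654654

+0.654654  (= +√(3/7))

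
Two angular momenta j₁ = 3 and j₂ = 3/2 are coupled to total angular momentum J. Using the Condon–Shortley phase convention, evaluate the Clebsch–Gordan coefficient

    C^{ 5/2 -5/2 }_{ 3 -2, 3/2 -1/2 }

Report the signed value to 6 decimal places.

triangle: 2!*4!*1!/8! = 48/40320
(j±m)!: 1!*5!*1!*2!*0!*5! = 28800
prefactor² = (2J+1)*Δ*N² = 1440/7
  k=1: −1/(1!*1!*4!*0!*0!*1!) = -1/24
Σ = -1/24  ⇒  CG² = 1440/7*(-1/24)² = 5/14
CG = −√(5/14) = -0.597614

-0.597614  (= −√(5/14))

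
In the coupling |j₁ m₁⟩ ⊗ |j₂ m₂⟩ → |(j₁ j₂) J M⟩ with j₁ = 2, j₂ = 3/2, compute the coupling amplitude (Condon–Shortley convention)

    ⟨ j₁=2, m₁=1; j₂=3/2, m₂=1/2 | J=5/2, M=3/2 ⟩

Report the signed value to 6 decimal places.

+√(1/35) ≈ +0.169031

triangle: 1!×3!×2!/7! = 12/5040
(j±m)!: 3!×1!×2!×1!×4!×1! = 288
prefactor² = (2J+1)×Δ×N² = 144/35
  k=0: +1/(0!×1!×1!×2!×2!×0!) = 1/4
  k=1: −1/(1!×0!×0!×1!×3!×1!) = -1/6
Σ = 1/12  ⇒  CG² = 144/35×1/12² = 1/35
CG = +√(1/35) = +0.169031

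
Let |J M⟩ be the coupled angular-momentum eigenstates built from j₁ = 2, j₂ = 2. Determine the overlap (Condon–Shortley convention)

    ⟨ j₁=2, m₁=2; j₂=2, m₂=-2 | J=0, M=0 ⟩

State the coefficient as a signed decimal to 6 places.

j₁+j₂−J=4  J+j₁−j₂=0  J−j₁+j₂=0  j₁+j₂+J+1=5
(j₁±m₁, j₂±m₂, J±M) = (4,0,0,4,0,0)
P² = 576/5
sum k=0..0:
  [0] +1/24 = 1/24
S = 1/24
C² = P²·S² = 1/5 ; C = +0.447214

+√(1/5) ≈ +0.447214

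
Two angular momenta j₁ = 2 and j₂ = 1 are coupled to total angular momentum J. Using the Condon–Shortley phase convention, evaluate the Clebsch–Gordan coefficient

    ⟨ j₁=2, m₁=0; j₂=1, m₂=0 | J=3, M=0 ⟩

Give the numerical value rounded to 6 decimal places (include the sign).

+0.774597  (= +√(3/5))

j₁+j₂−J=0  J+j₁−j₂=4  J−j₁+j₂=2  j₁+j₂+J+1=7
(j₁±m₁, j₂±m₂, J±M) = (2,2,1,1,3,3)
P² = 48/5
sum k=0..0:
  [0] +1/4 = 1/4
S = 1/4
C² = P²·S² = 3/5 ; C = +0.774597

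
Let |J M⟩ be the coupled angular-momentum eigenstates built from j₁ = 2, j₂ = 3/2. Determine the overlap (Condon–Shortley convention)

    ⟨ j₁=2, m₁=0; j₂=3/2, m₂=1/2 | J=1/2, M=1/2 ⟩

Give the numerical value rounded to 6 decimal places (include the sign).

triangle: 3!×1!×0!/5! = 6/120
(j±m)!: 2!×2!×2!×1!×1!×0! = 8
prefactor² = (2J+1)×Δ×N² = 4/5
  k=2: +1/(2!×1!×0!×0!×1!×0!) = 1/2
Σ = 1/2  ⇒  CG² = 4/5×1/2² = 1/5
CG = +√(1/5) = +0.447214

+0.447214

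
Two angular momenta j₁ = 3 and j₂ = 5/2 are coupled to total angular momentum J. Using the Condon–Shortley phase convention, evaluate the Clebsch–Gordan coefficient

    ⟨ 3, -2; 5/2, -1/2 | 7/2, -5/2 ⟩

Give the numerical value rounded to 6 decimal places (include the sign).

-0.178174  (= −√(2/63))

j₁+j₂−J=2  J+j₁−j₂=4  J−j₁+j₂=3  j₁+j₂+J+1=10
(j₁±m₁, j₂±m₂, J±M) = (1,5,2,3,1,6)
P² = 4608/7
sum k=1..2:
  [1] −1/48 = -1/48
  [2] +1/72 = 1/72
S = -1/144
C² = P²·S² = 2/63 ; C = -0.178174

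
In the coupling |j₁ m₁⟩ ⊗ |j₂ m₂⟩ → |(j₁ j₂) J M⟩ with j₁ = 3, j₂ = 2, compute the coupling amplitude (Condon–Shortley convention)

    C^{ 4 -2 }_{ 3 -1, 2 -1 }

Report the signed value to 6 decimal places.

j₁+j₂−J=1  J+j₁−j₂=5  J−j₁+j₂=3  j₁+j₂+J+1=10
(j₁±m₁, j₂±m₂, J±M) = (2,4,1,3,2,6)
P² = 5184/7
sum k=0..1:
  [0] +1/48 = 1/48
  [1] −1/72 = -1/72
S = 1/144
C² = P²·S² = 1/28 ; C = +0.188982

+√(1/28) ≈ +0.188982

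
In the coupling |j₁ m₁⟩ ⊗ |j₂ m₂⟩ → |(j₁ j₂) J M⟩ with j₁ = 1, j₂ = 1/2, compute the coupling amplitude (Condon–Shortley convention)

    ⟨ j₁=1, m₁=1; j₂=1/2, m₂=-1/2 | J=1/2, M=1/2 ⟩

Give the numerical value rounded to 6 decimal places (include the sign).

+√(2/3) ≈ +0.816497

j₁+j₂−J=1  J+j₁−j₂=1  J−j₁+j₂=0  j₁+j₂+J+1=3
(j₁±m₁, j₂±m₂, J±M) = (2,0,0,1,1,0)
P² = 2/3
sum k=0..0:
  [0] +1/1 = 1
S = 1
C² = P²·S² = 2/3 ; C = +0.816497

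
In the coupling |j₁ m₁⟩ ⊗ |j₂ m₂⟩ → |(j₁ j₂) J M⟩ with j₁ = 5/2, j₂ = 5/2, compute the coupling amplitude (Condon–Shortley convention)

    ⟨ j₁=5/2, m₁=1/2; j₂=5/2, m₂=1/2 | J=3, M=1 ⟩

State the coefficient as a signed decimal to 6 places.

-0.516398  (= −√(4/15))

j₁+j₂−J=2  J+j₁−j₂=3  J−j₁+j₂=3  j₁+j₂+J+1=9
(j₁±m₁, j₂±m₂, J±M) = (3,2,3,2,4,2)
P² = 48/5
sum k=0..2:
  [0] +1/24 = 1/24
  [1] −1/4 = -1/4
  [2] +1/24 = 1/24
S = -1/6
C² = P²·S² = 4/15 ; C = -0.516398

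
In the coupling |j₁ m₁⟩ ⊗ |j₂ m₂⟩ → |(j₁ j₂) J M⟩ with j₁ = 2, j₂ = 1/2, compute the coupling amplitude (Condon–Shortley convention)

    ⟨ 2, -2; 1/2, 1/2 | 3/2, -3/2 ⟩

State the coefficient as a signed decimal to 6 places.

-0.894427

√[4·1!3!0!/5! · 0!4!1!0!0!3!] = √(144/5)
  +(−1)^1/∏(1,0,3,0,0,0)! = -1/6  (running -1/6)
⟨..|..⟩ = √(144/5)·(-1/6) = -0.894427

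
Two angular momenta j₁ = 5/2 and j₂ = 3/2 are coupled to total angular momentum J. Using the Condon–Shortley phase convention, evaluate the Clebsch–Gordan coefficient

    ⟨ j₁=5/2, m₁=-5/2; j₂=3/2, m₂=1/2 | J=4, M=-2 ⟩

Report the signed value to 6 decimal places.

+0.327327  (= +√(3/28))

triangle: 0!*5!*3!/9! = 720/362880
(j±m)!: 0!*5!*2!*1!*2!*6! = 345600
prefactor² = (2J+1)*Δ*N² = 43200/7
  k=0: +1/(0!*0!*5!*2!*0!*1!) = 1/240
Σ = 1/240  ⇒  CG² = 43200/7*1/240² = 3/28
CG = +√(3/28) = +0.327327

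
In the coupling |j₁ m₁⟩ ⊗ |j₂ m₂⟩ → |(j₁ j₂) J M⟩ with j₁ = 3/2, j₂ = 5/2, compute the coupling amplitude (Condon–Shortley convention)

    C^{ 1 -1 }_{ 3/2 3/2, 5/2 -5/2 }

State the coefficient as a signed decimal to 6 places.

+√(1/2) = +0.707107

√[3·3!0!2!/6! · 3!0!0!5!0!2!] = √(72)
  +(−1)^0/∏(0,3,0,0,0,2)! = 1/12  (running 1/12)
⟨..|..⟩ = √(72)·(1/12) = +0.707107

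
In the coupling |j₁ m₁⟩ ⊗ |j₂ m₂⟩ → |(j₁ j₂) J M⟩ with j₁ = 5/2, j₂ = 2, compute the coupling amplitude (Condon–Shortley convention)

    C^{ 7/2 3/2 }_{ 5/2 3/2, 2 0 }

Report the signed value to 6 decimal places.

+√(2/7) ≈ +0.534522

√[8·1!4!3!/9! · 4!1!2!2!5!2!] = √(512/7)
  +(−1)^0/∏(0,1,1,2,3,1)! = 1/12  (running 1/12)
  +(−1)^1/∏(1,0,0,1,4,2)! = -1/48  (running 1/16)
⟨..|..⟩ = √(512/7)·(1/16) = +0.534522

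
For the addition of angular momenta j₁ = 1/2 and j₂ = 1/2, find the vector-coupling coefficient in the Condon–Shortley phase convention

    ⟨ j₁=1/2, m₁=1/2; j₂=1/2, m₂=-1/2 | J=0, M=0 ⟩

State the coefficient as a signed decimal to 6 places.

√[1·1!0!0!/2! · 1!0!0!1!0!0!] = √(1/2)
  +(−1)^0/∏(0,1,0,0,0,0)! = 1  (running 1)
⟨..|..⟩ = √(1/2)·(1) = +0.707107

+0.707107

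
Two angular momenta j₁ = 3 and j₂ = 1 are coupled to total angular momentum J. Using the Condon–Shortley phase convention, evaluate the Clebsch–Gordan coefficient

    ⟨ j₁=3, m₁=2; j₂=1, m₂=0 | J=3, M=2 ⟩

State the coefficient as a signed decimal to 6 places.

triangle: 1!×5!×1!/8! = 120/40320
(j±m)!: 5!×1!×1!×1!×5!×1! = 14400
prefactor² = (2J+1)×Δ×N² = 300
  k=0: +1/(0!×1!×1!×1!×4!×0!) = 1/24
  k=1: −1/(1!×0!×0!×0!×5!×1!) = -1/120
Σ = 1/30  ⇒  CG² = 300×1/30² = 1/3
CG = +√(1/3) = +0.577350

+√(1/3) = +0.577350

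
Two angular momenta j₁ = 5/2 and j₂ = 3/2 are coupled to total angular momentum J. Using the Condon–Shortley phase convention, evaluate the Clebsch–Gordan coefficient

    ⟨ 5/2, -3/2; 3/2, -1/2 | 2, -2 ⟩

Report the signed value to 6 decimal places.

j₁+j₂−J=2  J+j₁−j₂=3  J−j₁+j₂=1  j₁+j₂+J+1=7
(j₁±m₁, j₂±m₂, J±M) = (1,4,1,2,0,4)
P² = 96/7
sum k=1..1:
  [1] −1/6 = -1/6
S = -1/6
C² = P²·S² = 8/21 ; C = -0.617213

−√(8/21) = -0.617213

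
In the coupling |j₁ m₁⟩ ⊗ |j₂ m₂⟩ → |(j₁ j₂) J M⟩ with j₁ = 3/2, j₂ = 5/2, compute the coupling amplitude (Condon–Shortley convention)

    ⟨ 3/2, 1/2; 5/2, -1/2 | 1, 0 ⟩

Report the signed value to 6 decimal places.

−√(3/10) ≈ -0.547723

√[3·3!0!2!/6! · 2!1!2!3!1!1!] = √(6/5)
  +(−1)^1/∏(1,2,0,1,0,1)! = -1/2  (running -1/2)
⟨..|..⟩ = √(6/5)·(-1/2) = -0.547723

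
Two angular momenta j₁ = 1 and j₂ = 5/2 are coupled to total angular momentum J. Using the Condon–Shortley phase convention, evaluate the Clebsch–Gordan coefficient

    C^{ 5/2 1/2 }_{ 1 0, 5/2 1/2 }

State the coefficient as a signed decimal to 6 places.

−√(1/35) ≈ -0.169031

√[6·1!1!4!/7! · 1!1!3!2!3!2!] = √(144/35)
  +(−1)^0/∏(0,1,1,3,0,1)! = 1/6  (running 1/6)
  +(−1)^1/∏(1,0,0,2,1,2)! = -1/4  (running -1/12)
⟨..|..⟩ = √(144/35)·(-1/12) = -0.169031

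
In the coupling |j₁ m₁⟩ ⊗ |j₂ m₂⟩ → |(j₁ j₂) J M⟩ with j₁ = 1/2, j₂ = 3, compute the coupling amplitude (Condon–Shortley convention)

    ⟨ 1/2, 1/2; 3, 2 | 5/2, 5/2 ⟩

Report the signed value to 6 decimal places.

triangle: 1!×0!×5!/7! = 120/5040
(j±m)!: 1!×0!×5!×1!×5!×0! = 14400
prefactor² = (2J+1)×Δ×N² = 14400/7
  k=0: +1/(0!×1!×0!×5!×0!×0!) = 1/120
Σ = 1/120  ⇒  CG² = 14400/7×1/120² = 1/7
CG = +√(1/7) = +0.377964

+0.377964  (= +√(1/7))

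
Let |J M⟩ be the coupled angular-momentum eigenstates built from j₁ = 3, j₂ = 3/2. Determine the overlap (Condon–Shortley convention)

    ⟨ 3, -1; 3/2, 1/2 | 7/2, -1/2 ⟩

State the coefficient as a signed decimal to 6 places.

triangle: 1!*5!*2!/9! = 240/362880
(j±m)!: 2!*4!*2!*1!*3!*4! = 13824
prefactor² = (2J+1)*Δ*N² = 512/7
  k=0: +1/(0!*1!*4!*2!*1!*0!) = 1/48
  k=1: −1/(1!*0!*3!*1!*2!*1!) = -1/12
Σ = -1/16  ⇒  CG² = 512/7*(-1/16)² = 2/7
CG = −√(2/7) = -0.534522

−√(2/7) = -0.534522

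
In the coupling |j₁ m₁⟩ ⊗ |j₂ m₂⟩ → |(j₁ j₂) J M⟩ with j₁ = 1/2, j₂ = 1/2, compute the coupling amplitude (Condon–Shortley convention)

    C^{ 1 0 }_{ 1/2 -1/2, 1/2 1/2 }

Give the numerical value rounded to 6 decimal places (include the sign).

√[3·0!1!1!/3! · 0!1!1!0!1!1!] = √(1/2)
  +(−1)^0/∏(0,0,1,1,0,0)! = 1  (running 1)
⟨..|..⟩ = √(1/2)·(1) = +0.707107

+0.707107  (= +√(1/2))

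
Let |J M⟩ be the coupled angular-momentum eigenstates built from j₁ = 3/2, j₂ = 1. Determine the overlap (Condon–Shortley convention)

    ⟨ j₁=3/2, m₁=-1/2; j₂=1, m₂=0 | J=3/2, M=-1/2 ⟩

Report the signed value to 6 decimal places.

−√(1/15) = -0.258199

j₁+j₂−J=1  J+j₁−j₂=2  J−j₁+j₂=1  j₁+j₂+J+1=5
(j₁±m₁, j₂±m₂, J±M) = (1,2,1,1,1,2)
P² = 4/15
sum k=0..1:
  [0] +1/2 = 1/2
  [1] −1/1 = -1
S = -1/2
C² = P²·S² = 1/15 ; C = -0.258199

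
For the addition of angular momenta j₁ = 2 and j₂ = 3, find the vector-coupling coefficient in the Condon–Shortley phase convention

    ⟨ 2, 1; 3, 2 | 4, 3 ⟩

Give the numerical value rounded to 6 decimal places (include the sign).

√[9·1!3!5!/10! · 3!1!5!1!7!1!] = √(6480)
  +(−1)^0/∏(0,1,1,5,2,0)! = 1/240  (running 1/240)
  +(−1)^1/∏(1,0,0,4,3,1)! = -1/144  (running -1/360)
⟨..|..⟩ = √(6480)·(-1/360) = -0.223607

−√(1/20) ≈ -0.223607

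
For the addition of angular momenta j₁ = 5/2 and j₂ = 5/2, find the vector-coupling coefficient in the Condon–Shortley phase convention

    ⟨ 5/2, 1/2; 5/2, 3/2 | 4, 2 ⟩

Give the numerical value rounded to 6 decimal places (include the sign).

√[9·1!4!4!/10! · 3!2!4!1!6!2!] = √(20736/35)
  +(−1)^0/∏(0,1,2,4,2,0)! = 1/96  (running 1/96)
  +(−1)^1/∏(1,0,1,3,3,1)! = -1/36  (running -5/288)
⟨..|..⟩ = √(20736/35)·(-5/288) = -0.422577

−√(5/28) = -0.422577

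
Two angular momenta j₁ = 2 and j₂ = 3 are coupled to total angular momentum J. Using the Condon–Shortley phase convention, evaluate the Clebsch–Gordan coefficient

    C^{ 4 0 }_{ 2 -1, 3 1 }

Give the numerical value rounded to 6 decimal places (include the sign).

j₁+j₂−J=1  J+j₁−j₂=3  J−j₁+j₂=5  j₁+j₂+J+1=10
(j₁±m₁, j₂±m₂, J±M) = (1,3,4,2,4,4)
P² = 10368/35
sum k=0..1:
  [0] +1/144 = 1/144
  [1] −1/24 = -1/24
S = -5/144
C² = P²·S² = 5/14 ; C = -0.597614

−√(5/14) = -0.597614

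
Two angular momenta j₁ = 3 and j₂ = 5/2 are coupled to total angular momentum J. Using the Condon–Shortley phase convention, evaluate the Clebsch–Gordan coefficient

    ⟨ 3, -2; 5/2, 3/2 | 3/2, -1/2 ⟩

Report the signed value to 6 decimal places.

triangle: 4!*2!*1!/8! = 48/40320
(j±m)!: 1!*5!*4!*1!*1!*2! = 5760
prefactor² = (2J+1)*Δ*N² = 192/7
  k=3: −1/(3!*1!*2!*1!*0!*0!) = -1/12
  k=4: +1/(4!*0!*1!*0!*1!*1!) = 1/24
Σ = -1/24  ⇒  CG² = 192/7*(-1/24)² = 1/21
CG = −√(1/21) = -0.218218

−√(1/21) = -0.218218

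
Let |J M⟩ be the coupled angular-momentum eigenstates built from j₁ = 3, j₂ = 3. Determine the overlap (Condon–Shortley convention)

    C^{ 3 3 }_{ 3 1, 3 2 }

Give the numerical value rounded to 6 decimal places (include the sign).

j₁+j₂−J=3  J+j₁−j₂=3  J−j₁+j₂=3  j₁+j₂+J+1=10
(j₁±m₁, j₂±m₂, J±M) = (4,2,5,1,6,0)
P² = 1728
sum k=2..2:
  [2] +1/72 = 1/72
S = 1/72
C² = P²·S² = 1/3 ; C = +0.577350

+√(1/3) = +0.577350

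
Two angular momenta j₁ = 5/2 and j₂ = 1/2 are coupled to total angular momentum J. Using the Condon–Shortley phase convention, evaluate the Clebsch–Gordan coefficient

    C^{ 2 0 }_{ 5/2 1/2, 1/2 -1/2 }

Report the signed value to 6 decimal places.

+0.707107  (= +√(1/2))

j₁+j₂−J=1  J+j₁−j₂=4  J−j₁+j₂=0  j₁+j₂+J+1=6
(j₁±m₁, j₂±m₂, J±M) = (3,2,0,1,2,2)
P² = 8
sum k=0..0:
  [0] +1/4 = 1/4
S = 1/4
C² = P²·S² = 1/2 ; C = +0.707107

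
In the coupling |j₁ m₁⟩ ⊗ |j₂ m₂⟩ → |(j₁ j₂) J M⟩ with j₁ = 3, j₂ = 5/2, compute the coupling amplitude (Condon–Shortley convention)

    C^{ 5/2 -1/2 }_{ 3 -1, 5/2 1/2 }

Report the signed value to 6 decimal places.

j₁+j₂−J=3  J+j₁−j₂=3  J−j₁+j₂=2  j₁+j₂+J+1=9
(j₁±m₁, j₂±m₂, J±M) = (2,4,3,2,2,3)
P² = 288/35
sum k=1..3:
  [1] −1/24 = -1/24
  [2] +1/4 = 1/4
  [3] −1/24 = -1/24
S = 1/6
C² = P²·S² = 8/35 ; C = +0.478091

+√(8/35) ≈ +0.478091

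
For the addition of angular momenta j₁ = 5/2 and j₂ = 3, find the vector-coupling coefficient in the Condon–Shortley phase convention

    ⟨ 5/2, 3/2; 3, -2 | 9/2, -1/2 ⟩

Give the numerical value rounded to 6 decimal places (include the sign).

+0.510355  (= +√(361/1386))

triangle: 1!·4!·5!/11! = 2880/39916800
(j±m)!: 4!·1!·1!·5!·4!·5! = 8294400
prefactor² = (2J+1)·Δ·N² = 460800/77
  k=0: +1/(0!·1!·1!·1!·3!·4!) = 1/144
  k=1: −1/(1!·0!·0!·0!·4!·5!) = -1/2880
Σ = 19/2880  ⇒  CG² = 460800/77·19/2880² = 361/1386
CG = +√(361/1386) = +0.510355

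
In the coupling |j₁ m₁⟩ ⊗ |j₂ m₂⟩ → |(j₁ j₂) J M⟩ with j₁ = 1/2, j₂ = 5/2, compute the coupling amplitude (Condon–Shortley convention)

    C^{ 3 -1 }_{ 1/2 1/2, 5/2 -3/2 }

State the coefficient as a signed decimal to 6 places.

+√(1/3) ≈ +0.577350

√[7·0!1!5!/7! · 1!0!1!4!2!4!] = √(192)
  +(−1)^0/∏(0,0,0,1,1,4)! = 1/24  (running 1/24)
⟨..|..⟩ = √(192)·(1/24) = +0.577350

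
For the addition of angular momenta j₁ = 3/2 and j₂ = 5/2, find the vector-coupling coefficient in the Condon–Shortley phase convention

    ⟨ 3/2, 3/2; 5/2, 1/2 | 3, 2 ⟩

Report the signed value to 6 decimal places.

+√(1/2) = +0.707107

√[7·1!2!4!/8! · 3!0!3!2!5!1!] = √(72)
  +(−1)^0/∏(0,1,0,3,2,1)! = 1/12  (running 1/12)
⟨..|..⟩ = √(72)·(1/12) = +0.707107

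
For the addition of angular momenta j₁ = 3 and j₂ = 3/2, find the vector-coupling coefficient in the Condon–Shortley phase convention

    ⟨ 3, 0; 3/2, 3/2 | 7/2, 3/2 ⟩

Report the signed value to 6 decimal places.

-0.690066

√[8·1!5!2!/9! · 3!3!3!0!5!2!] = √(1920/7)
  +(−1)^1/∏(1,0,2,2,3,0)! = -1/24  (running -1/24)
⟨..|..⟩ = √(1920/7)·(-1/24) = -0.690066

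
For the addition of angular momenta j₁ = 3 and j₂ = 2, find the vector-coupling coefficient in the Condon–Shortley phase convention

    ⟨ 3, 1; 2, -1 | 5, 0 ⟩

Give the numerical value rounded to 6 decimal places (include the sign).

+√(5/21) = +0.487950

triangle: 0!·6!·4!/11! = 17280/39916800
(j±m)!: 4!·2!·1!·3!·5!·5! = 4147200
prefactor² = (2J+1)·Δ·N² = 138240/7
  k=0: +1/(0!·0!·2!·1!·4!·3!) = 1/288
Σ = 1/288  ⇒  CG² = 138240/7·1/288² = 5/21
CG = +√(5/21) = +0.487950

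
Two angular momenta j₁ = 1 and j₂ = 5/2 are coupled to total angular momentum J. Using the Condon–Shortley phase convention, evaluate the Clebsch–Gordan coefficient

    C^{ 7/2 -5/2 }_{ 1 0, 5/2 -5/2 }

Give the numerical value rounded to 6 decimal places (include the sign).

triangle: 0!·2!·5!/8! = 240/40320
(j±m)!: 1!·1!·0!·5!·1!·6! = 86400
prefactor² = (2J+1)·Δ·N² = 28800/7
  k=0: +1/(0!·0!·1!·0!·1!·5!) = 1/120
Σ = 1/120  ⇒  CG² = 28800/7·1/120² = 2/7
CG = +√(2/7) = +0.534522

+√(2/7) ≈ +0.534522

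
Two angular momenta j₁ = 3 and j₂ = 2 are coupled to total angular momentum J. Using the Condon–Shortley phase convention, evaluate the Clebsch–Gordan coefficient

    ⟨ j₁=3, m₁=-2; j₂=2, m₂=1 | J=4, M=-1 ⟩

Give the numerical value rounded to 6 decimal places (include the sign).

j₁+j₂−J=1  J+j₁−j₂=5  J−j₁+j₂=3  j₁+j₂+J+1=10
(j₁±m₁, j₂±m₂, J±M) = (1,5,3,1,3,5)
P² = 6480/7
sum k=0..1:
  [0] +1/720 = 1/720
  [1] −1/48 = -1/48
S = -7/360
C² = P²·S² = 7/20 ; C = -0.591608

−√(7/20) ≈ -0.591608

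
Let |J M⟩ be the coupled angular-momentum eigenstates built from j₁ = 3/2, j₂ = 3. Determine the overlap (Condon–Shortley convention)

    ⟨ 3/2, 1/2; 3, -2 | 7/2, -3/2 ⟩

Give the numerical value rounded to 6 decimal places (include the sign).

+√(3/7) = +0.654654

j₁+j₂−J=1  J+j₁−j₂=2  J−j₁+j₂=5  j₁+j₂+J+1=9
(j₁±m₁, j₂±m₂, J±M) = (2,1,1,5,2,5)
P² = 6400/21
sum k=0..1:
  [0] +1/24 = 1/24
  [1] −1/240 = -1/240
S = 3/80
C² = P²·S² = 3/7 ; C = +0.654654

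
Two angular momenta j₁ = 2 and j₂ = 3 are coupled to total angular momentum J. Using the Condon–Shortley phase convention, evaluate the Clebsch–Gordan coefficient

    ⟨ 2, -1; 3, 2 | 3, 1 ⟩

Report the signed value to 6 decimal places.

√[7·2!2!4!/9! · 1!3!5!1!4!2!] = √(64)
  +(−1)^1/∏(1,1,2,4,0,0)! = -1/48  (running -1/48)
  +(−1)^2/∏(2,0,1,3,1,1)! = 1/12  (running 1/16)
⟨..|..⟩ = √(64)·(1/16) = +0.500000

+0.500000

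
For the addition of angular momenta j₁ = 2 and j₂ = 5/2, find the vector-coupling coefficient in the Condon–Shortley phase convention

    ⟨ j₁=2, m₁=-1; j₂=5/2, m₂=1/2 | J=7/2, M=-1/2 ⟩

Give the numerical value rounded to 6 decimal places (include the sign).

√[8·1!3!4!/9! · 1!3!3!2!3!4!] = √(1152/35)
  +(−1)^0/∏(0,1,3,3,0,1)! = 1/36  (running 1/36)
  +(−1)^1/∏(1,0,2,2,1,2)! = -1/8  (running -7/72)
⟨..|..⟩ = √(1152/35)·(-7/72) = -0.557773

−√(14/45) ≈ -0.557773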